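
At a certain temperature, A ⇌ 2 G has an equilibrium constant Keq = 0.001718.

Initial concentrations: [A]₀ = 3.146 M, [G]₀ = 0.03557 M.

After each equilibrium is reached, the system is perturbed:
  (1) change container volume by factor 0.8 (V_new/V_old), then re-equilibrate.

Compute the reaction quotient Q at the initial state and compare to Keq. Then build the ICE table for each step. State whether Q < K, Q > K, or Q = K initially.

Q₀ = 4.0217e-04 vs Keq = 0.001718 ⇒ Q<K, forward
Step 1:
                   A          G
  Initial      3.146    0.03557
  Change    -0.01886    0.03773
  Equil        3.127     0.0733
  solve Keq expr → x = 0.01886; check Q = 0.001718
Then change container volume by factor 0.8 (V_new/V_old).
Step 2:
                   A          G
  Initial      3.909    0.09162
  Change    0.004811  -0.009622
  Equil        3.914      0.082
  solve Keq expr → x = -0.004811; check Q = 0.001718

Q₀ = 4.0217e-04; Q < K (proceeds forward)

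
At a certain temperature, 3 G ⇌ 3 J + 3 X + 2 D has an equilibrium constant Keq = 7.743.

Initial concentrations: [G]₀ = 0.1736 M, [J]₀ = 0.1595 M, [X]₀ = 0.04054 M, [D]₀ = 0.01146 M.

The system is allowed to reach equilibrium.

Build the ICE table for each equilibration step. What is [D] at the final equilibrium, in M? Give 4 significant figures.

[D]_eq = 0.1217 M

Q₀ = 6.7866e-09 vs Keq = 7.743 ⇒ Q<K, forward
Step 1:
                  G         J         X         D
  Initial    0.1736    0.1595   0.04054   0.01146
  Change    -0.1653    0.1653    0.1653    0.1102
  Equil    0.008298    0.3248    0.2058    0.1217
  solve Keq expr → x = 0.0551; check Q = 7.743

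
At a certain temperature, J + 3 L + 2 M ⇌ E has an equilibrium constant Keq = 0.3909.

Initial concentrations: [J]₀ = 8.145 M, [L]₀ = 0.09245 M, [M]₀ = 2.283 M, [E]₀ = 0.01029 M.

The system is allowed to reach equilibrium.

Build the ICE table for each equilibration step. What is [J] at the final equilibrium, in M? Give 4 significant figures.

Q₀ = 0.3068 vs Keq = 0.3909 ⇒ Q<K, forward
Step 1:
                  J         L         M         E
  init        8.145   0.09245     2.283   0.01029
  Δ       -0.001256 -0.003769 -0.002512  0.001256
  eq          8.144   0.08868      2.28   0.01155
  solve Keq expr → x = 0.001256; check Q = 0.3909

[J]_eq = 8.144 M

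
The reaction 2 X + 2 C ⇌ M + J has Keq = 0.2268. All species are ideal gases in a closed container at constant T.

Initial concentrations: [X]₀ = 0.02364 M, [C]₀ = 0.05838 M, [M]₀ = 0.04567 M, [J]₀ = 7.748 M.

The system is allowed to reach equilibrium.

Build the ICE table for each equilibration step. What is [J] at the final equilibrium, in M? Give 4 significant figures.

Q₀ = 1.8578e+05 vs Keq = 0.2268 ⇒ Q>K, reverse
Step 1:
                  X         C         M         J
  Initial   0.02364   0.05838   0.04567     7.748
  Change    0.09132   0.09132  -0.04566  -0.04566
  Equil       0.115    0.1497 8.7215e-06     7.702
  solve Keq expr → x = -0.04566; check Q = 0.2268

[J]_eq = 7.702 M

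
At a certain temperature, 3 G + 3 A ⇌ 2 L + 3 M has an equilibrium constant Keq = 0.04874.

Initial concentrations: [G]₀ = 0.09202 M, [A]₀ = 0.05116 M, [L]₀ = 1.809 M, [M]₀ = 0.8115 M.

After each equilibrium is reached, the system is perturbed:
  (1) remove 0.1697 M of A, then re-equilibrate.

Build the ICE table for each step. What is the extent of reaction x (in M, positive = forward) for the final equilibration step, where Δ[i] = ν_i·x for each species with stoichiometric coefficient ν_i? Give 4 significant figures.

Q₀ = 1.6761e+07 vs Keq = 0.04874 ⇒ Q>K, reverse
Step 1:
                    G           A           L           M
  I           0.09202     0.05116       1.809      0.8115
  C            0.6553      0.6553     -0.4369     -0.6553
  E            0.7473      0.7065       1.372      0.1562
  solve Keq expr → x = -0.2184; check Q = 0.04874
Then remove 0.1697 M of A.
Step 2:
                    G           A           L           M
  I            0.7473      0.5368       1.372      0.1562
  C           0.02624     0.02624    -0.01749    -0.02624
  E            0.7736       0.563       1.355      0.1299
  solve Keq expr → x = -0.008746; check Q = 0.04874

x = -0.008746 M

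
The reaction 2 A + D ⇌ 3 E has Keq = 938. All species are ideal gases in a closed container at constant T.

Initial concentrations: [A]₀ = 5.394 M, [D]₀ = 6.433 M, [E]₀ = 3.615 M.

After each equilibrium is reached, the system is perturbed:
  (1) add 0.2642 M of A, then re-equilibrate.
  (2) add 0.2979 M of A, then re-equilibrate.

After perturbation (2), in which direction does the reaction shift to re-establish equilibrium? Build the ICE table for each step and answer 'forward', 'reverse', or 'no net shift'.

Q₀ = 0.2524 vs Keq = 938 ⇒ Q<K, forward
Step 1:
                   A          D          E
  I            5.394      6.433      3.615
  C           -4.814     -2.407       7.22
  E           0.5804      4.026      10.84
  solve Keq expr → x = 2.407; check Q = 938
Then add 0.2642 M of A.
Step 2:
                   A          D          E
  I           0.8446      4.026      10.84
  C          -0.2278    -0.1139     0.3416
  E           0.6168      3.912      11.18
  solve Keq expr → x = 0.1139; check Q = 938
Then add 0.2979 M of A.
Step 3:
                   A          D          E
  I           0.9147      3.912      11.18
  C          -0.2551    -0.1276     0.3827
  E           0.6596      3.785      11.56
  solve Keq expr → x = 0.1276; check Q = 938

Direction: forward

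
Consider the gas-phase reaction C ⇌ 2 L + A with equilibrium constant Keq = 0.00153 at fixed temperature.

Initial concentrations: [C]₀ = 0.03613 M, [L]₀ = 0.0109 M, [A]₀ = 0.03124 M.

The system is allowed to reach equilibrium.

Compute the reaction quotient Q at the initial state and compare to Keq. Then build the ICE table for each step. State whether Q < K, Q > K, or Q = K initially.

Q₀ = 1.0273e-04 vs Keq = 0.00153 ⇒ Q<K, forward
Step 1:
                  C         L         A
  init      0.03613    0.0109   0.03124
  Δ        -0.01008   0.02016   0.01008
  eq        0.02605   0.03106   0.04132
  solve Keq expr → x = 0.01008; check Q = 0.00153

Q₀ = 1.0273e-04; Q < K (proceeds forward)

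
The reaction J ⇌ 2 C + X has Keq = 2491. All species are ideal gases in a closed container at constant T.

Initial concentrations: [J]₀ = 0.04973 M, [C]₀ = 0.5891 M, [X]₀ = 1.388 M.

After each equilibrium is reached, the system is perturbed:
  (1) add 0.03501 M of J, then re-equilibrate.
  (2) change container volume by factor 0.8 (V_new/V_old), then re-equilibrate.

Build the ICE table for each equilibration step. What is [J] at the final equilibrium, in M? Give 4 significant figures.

Q₀ = 9.686 vs Keq = 2491 ⇒ Q<K, forward
Step 1:
                   J          C          X
  Initial    0.04973     0.5891      1.388
  Change    -0.04946    0.09891    0.04946
  Equil   2.7316e-04      0.688      1.437
  solve Keq expr → x = 0.04946; check Q = 2491
Then add 0.03501 M of J.
Step 2:
                   J          C          X
  Initial    0.03528      0.688      1.437
  Change    -0.03494    0.06989    0.03494
  Equil   3.3953e-04     0.7579      1.472
  solve Keq expr → x = 0.03494; check Q = 2491
Then change container volume by factor 0.8 (V_new/V_old).
Step 3:
                   J          C          X
  Initial 4.2441e-04     0.9474      1.841
  Change  2.3798e-04 -4.7596e-04 -2.3798e-04
  Equil   6.6239e-04     0.9469       1.84
  solve Keq expr → x = -2.3798e-04; check Q = 2491

[J]_eq = 6.6239e-04 M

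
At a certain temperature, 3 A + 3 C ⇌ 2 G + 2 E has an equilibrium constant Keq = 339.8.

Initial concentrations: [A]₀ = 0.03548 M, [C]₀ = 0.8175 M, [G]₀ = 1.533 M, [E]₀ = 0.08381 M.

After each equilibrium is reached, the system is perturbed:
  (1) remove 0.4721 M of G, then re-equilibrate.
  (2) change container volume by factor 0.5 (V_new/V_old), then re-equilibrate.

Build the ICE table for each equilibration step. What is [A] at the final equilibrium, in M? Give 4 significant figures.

[A]_eq = 0.04759 M

Q₀ = 676.5 vs Keq = 339.8 ⇒ Q>K, reverse
Step 1:
                   A          C          G          E
  init       0.03548     0.8175      1.533    0.08381
  Δ         0.007023   0.007023  -0.004682  -0.004682
  eq          0.0425     0.8245      1.528    0.07913
  solve Keq expr → x = -0.002341; check Q = 339.8
Then remove 0.4721 M of G.
Step 2:
                   A          C          G          E
  init        0.0425     0.8245      1.056    0.07913
  Δ        -0.007473  -0.007473   0.004982   0.004982
  eq         0.03503     0.8171      1.061    0.08411
  solve Keq expr → x = 0.002491; check Q = 339.8
Then change container volume by factor 0.5 (V_new/V_old).
Step 3:
                   A          C          G          E
  init       0.07006      1.634      2.122     0.1682
  Δ         -0.02247   -0.02247    0.01498    0.01498
  eq         0.04759      1.612      2.137     0.1832
  solve Keq expr → x = 0.007489; check Q = 339.8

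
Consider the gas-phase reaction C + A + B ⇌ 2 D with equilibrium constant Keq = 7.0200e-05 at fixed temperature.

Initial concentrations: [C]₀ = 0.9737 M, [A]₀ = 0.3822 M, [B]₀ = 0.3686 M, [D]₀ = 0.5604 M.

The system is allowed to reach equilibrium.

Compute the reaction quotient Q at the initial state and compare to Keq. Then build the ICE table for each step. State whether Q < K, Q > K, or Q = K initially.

Q₀ = 2.289 vs Keq = 7.0200e-05 ⇒ Q>K, reverse
Step 1:
                   C          A          B          D
  I           0.9737     0.3822     0.3686     0.5604
  C           0.2771     0.2771     0.2771    -0.5543
  E            1.251     0.6593     0.6457   0.006114
  solve Keq expr → x = -0.2771; check Q = 7.0200e-05

Q₀ = 2.289; Q > K (proceeds reverse)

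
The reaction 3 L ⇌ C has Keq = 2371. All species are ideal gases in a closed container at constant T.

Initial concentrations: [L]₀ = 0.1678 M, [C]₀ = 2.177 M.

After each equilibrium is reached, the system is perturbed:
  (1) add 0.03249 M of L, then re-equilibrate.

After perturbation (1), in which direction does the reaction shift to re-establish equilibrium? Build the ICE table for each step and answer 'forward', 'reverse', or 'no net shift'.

Direction: forward

Q₀ = 460.8 vs Keq = 2371 ⇒ Q<K, forward
Step 1:
                   L          C
  I           0.1678      2.177
  C         -0.07026    0.02342
  E          0.09754        2.2
  solve Keq expr → x = 0.02342; check Q = 2371
Then add 0.03249 M of L.
Step 2:
                   L          C
  I             0.13        2.2
  C         -0.03233    0.01078
  E           0.0977      2.211
  solve Keq expr → x = 0.01078; check Q = 2371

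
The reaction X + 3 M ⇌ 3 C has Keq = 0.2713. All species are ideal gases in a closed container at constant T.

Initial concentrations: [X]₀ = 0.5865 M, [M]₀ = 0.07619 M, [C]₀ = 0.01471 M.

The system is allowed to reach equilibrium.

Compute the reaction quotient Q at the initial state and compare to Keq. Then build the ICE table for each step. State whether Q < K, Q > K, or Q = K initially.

Q₀ = 0.01227 vs Keq = 0.2713 ⇒ Q<K, forward
Step 1:
                  X         M         C
  Initial    0.5865   0.07619   0.01471
  Change  -0.005723  -0.01717   0.01717
  Equil      0.5808   0.05902   0.03188
  solve Keq expr → x = 0.005723; check Q = 0.2713

Q₀ = 0.01227; Q < K (proceeds forward)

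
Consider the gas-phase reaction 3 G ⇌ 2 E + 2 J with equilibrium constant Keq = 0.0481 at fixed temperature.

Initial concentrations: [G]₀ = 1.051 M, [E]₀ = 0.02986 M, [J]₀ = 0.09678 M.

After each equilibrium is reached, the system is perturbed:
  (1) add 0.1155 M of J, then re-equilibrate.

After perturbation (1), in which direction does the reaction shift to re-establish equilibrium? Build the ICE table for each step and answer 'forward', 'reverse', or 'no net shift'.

Q₀ = 7.1935e-06 vs Keq = 0.0481 ⇒ Q<K, forward
Step 1:
                   G          E          J
  I            1.051    0.02986    0.09678
  C          -0.4105     0.2736     0.2736
  E           0.6405     0.3035     0.3704
  solve Keq expr → x = 0.1368; check Q = 0.0481
Then add 0.1155 M of J.
Step 2:
                   G          E          J
  I           0.6405     0.3035     0.4859
  C          0.04529   -0.03019   -0.03019
  E           0.6858     0.2733     0.4557
  solve Keq expr → x = -0.0151; check Q = 0.0481

Direction: reverse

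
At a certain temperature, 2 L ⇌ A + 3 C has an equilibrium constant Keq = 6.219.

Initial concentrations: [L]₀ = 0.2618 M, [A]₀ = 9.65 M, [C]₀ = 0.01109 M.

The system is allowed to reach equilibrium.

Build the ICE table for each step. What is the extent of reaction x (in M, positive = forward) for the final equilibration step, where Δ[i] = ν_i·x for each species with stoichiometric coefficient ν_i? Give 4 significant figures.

Q₀ = 1.9204e-04 vs Keq = 6.219 ⇒ Q<K, forward
Step 1:
                    L           A           C
  Initial      0.2618        9.65     0.01109
  Change      -0.1365     0.06824      0.2047
  Equil        0.1253       9.718      0.2158
  solve Keq expr → x = 0.06824; check Q = 6.219

x = 0.06824 M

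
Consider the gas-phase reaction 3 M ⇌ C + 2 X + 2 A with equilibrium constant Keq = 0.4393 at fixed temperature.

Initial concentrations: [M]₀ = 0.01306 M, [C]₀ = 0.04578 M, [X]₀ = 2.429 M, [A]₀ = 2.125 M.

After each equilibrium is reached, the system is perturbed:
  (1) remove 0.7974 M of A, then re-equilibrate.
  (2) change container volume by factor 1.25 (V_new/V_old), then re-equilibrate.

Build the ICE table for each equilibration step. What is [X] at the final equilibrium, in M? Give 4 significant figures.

[X]_eq = 1.87 M

Q₀ = 5.4754e+05 vs Keq = 0.4393 ⇒ Q>K, reverse
Step 1:
                    M           C           X           A
  Initial     0.01306     0.04578       2.429       2.125
  Change       0.1371    -0.04571    -0.09143    -0.09143
  Equil        0.1502  6.5878e-05       2.338       2.034
  solve Keq expr → x = -0.04571; check Q = 0.4393
Then remove 0.7974 M of A.
Step 2:
                    M           C           X           A
  Initial      0.1502  6.5878e-05       2.338       1.236
  Change  -3.3336e-04  1.1112e-04  2.2224e-04  2.2224e-04
  Equil        0.1499  1.7700e-04       2.338       1.236
  solve Keq expr → x = 1.1112e-04; check Q = 0.4393
Then change container volume by factor 1.25 (V_new/V_old).
Step 3:
                    M           C           X           A
  Initial      0.1199  1.4160e-04        1.87      0.9891
  Change  -2.3474e-04  7.8246e-05  1.5649e-04  1.5649e-04
  Equil        0.1197  2.1985e-04        1.87      0.9893
  solve Keq expr → x = 7.8246e-05; check Q = 0.4393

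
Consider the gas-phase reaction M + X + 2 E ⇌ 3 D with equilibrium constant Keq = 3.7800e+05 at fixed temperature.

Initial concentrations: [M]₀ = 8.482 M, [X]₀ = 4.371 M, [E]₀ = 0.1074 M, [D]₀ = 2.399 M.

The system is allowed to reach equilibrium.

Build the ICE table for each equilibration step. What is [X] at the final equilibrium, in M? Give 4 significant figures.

Q₀ = 32.29 vs Keq = 3.7800e+05 ⇒ Q<K, forward
Step 1:
                    M           X           E           D
  init          8.482       4.371      0.1074       2.399
  Δ          -0.05315    -0.05315     -0.1063      0.1594
  eq            8.429       4.318    0.001103       2.558
  solve Keq expr → x = 0.05315; check Q = 3.7800e+05

[X]_eq = 4.318 M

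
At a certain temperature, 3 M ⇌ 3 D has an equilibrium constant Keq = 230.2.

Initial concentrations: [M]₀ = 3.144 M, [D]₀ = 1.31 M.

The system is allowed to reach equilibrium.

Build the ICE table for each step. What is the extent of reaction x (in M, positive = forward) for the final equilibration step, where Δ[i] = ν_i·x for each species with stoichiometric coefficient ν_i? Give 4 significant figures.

x = 0.8397 M

Q₀ = 0.07234 vs Keq = 230.2 ⇒ Q<K, forward
Step 1:
                   M          D
  Initial      3.144       1.31
  Change      -2.519      2.519
  Equil       0.6248      3.829
  solve Keq expr → x = 0.8397; check Q = 230.2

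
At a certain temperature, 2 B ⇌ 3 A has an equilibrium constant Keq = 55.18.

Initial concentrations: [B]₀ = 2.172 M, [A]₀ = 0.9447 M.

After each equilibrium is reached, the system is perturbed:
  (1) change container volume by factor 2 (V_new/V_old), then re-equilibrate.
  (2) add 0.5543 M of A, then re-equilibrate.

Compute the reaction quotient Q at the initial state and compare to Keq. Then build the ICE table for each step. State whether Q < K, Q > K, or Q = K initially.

Q₀ = 0.1787 vs Keq = 55.18 ⇒ Q<K, forward
Step 1:
                    B           A
  Initial       2.172      0.9447
  Change       -1.437       2.156
  Equil        0.7349         3.1
  solve Keq expr → x = 0.7186; check Q = 55.18
Then change container volume by factor 2 (V_new/V_old).
Step 2:
                    B           A
  Initial      0.3674        1.55
  Change     -0.07776      0.1166
  Equil        0.2897       1.667
  solve Keq expr → x = 0.03888; check Q = 55.18
Then add 0.5543 M of A.
Step 3:
                    B           A
  Initial      0.2897       2.221
  Change       0.1081     -0.1621
  Equil        0.3977       2.059
  solve Keq expr → x = -0.05403; check Q = 55.18

Q₀ = 0.1787; Q < K (proceeds forward)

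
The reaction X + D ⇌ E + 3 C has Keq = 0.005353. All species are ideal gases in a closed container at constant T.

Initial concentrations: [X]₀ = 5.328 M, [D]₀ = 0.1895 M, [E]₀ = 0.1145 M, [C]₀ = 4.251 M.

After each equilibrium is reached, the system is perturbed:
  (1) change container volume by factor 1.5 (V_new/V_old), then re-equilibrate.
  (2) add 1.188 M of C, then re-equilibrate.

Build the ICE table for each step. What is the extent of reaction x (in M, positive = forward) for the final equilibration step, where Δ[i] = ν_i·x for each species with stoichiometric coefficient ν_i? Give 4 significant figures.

x = -1.5015e-04 M

Q₀ = 8.712 vs Keq = 0.005353 ⇒ Q>K, reverse
Step 1:
                   X          D          E          C
  I            5.328     0.1895     0.1145      4.251
  C           0.1144     0.1144    -0.1144    -0.3431
  E            5.442     0.3039 1.4832e-04      3.908
  solve Keq expr → x = -0.1144; check Q = 0.005353
Then change container volume by factor 1.5 (V_new/V_old).
Step 2:
                   X          D          E          C
  I            3.628     0.2026 9.8880e-05      2.605
  C       -1.2336e-04 -1.2336e-04 1.2336e-04 3.7009e-04
  E            3.628     0.2024 2.2224e-04      2.606
  solve Keq expr → x = 1.2336e-04; check Q = 0.005353
Then add 1.188 M of C.
Step 3:
                   X          D          E          C
  I            3.628     0.2024 2.2224e-04      3.794
  C       1.5015e-04 1.5015e-04 -1.5015e-04 -4.5044e-04
  E            3.628     0.2026 7.2094e-05      3.793
  solve Keq expr → x = -1.5015e-04; check Q = 0.005353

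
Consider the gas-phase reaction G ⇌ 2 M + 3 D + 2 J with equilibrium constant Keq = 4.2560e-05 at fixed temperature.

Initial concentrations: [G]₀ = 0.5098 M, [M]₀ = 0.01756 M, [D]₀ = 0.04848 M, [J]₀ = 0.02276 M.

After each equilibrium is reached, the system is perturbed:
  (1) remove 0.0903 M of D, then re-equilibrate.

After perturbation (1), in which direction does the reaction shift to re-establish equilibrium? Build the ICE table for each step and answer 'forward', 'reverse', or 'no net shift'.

Direction: forward

Q₀ = 3.5701e-11 vs Keq = 4.2560e-05 ⇒ Q<K, forward
Step 1:
                  G         M         D         J
  I          0.5098   0.01756   0.04848   0.02276
  C        -0.07594    0.1519    0.2278    0.1519
  E          0.4339    0.1694    0.2763    0.1746
  solve Keq expr → x = 0.07594; check Q = 4.2560e-05
Then remove 0.0903 M of D.
Step 2:
                  G         M         D         J
  I          0.4339    0.1694     0.186    0.1746
  C        -0.01327   0.02655   0.03982   0.02655
  E          0.4206     0.196    0.2258    0.2012
  solve Keq expr → x = 0.01327; check Q = 4.2560e-05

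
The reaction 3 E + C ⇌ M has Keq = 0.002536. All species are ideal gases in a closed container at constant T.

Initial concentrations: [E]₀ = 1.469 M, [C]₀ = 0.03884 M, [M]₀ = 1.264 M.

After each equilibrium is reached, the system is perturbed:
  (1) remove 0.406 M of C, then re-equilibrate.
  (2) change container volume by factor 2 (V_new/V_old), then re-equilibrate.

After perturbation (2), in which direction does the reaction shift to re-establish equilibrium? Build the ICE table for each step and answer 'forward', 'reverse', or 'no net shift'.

Q₀ = 10.27 vs Keq = 0.002536 ⇒ Q>K, reverse
Step 1:
                  E         C         M
  I           1.469   0.03884     1.264
  C           3.051     1.017    -1.017
  E            4.52     1.056    0.2472
  solve Keq expr → x = -1.017; check Q = 0.002536
Then remove 0.406 M of C.
Step 2:
                  E         C         M
  I            4.52    0.6497    0.2472
  C          0.1807   0.06022  -0.06022
  E             4.7    0.7099    0.1869
  solve Keq expr → x = -0.06022; check Q = 0.002536
Then change container volume by factor 2 (V_new/V_old).
Step 3:
                  E         C         M
  I            2.35     0.355   0.09347
  C          0.2246   0.07486  -0.07486
  E           2.575    0.4298    0.0186
  solve Keq expr → x = -0.07486; check Q = 0.002536

Direction: reverse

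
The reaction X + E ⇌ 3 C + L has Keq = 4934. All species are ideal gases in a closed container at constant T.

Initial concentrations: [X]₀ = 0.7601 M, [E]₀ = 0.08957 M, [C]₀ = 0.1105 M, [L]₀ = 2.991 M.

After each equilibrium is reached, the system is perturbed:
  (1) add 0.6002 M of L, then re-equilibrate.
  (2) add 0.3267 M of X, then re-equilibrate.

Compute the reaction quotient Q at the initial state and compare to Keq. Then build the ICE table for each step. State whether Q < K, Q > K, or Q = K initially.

Q₀ = 0.05927 vs Keq = 4934 ⇒ Q<K, forward
Step 1:
                    X           E           C           L
  Initial      0.7601     0.08957      0.1105       2.991
  Change     -0.08952    -0.08952      0.2686     0.08952
  Equil        0.6706  5.0710e-05      0.3791       3.081
  solve Keq expr → x = 0.08952; check Q = 4934
Then add 0.6002 M of L.
Step 2:
                    X           E           C           L
  Initial      0.6706  5.0710e-05      0.3791       3.681
  Change   9.8649e-06  9.8649e-06 -2.9595e-05 -9.8649e-06
  Equil        0.6706  6.0574e-05       0.379       3.681
  solve Keq expr → x = -9.8649e-06; check Q = 4934
Then add 0.3267 M of X.
Step 3:
                    X           E           C           L
  Initial      0.9973  6.0574e-05       0.379       3.681
  Change  -1.9823e-05 -1.9823e-05  5.9470e-05  1.9823e-05
  Equil        0.9973  4.0751e-05      0.3791       3.681
  solve Keq expr → x = 1.9823e-05; check Q = 4934

Q₀ = 0.05927; Q < K (proceeds forward)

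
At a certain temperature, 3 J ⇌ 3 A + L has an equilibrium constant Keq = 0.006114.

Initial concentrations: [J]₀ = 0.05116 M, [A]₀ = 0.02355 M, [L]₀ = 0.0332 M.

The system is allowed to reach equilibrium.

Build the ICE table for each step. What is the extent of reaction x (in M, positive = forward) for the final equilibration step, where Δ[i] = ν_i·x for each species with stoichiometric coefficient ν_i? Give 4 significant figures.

Q₀ = 0.003238 vs Keq = 0.006114 ⇒ Q<K, forward
Step 1:
                    J           A           L
  I           0.05116     0.02355      0.0332
  C         -0.003351    0.003351    0.001117
  E           0.04781      0.0269     0.03432
  solve Keq expr → x = 0.001117; check Q = 0.006114

x = 0.001117 M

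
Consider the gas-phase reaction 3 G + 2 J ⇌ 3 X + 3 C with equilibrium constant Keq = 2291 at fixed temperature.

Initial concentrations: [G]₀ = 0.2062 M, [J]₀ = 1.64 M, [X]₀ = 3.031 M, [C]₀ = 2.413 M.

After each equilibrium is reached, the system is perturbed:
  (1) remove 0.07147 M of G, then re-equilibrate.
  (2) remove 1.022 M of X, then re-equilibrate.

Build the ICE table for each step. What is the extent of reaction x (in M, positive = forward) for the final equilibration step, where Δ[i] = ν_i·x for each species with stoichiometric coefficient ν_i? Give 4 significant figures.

x = 0.03082 M

Q₀ = 1.6591e+04 vs Keq = 2291 ⇒ Q>K, reverse
Step 1:
                    G           J           X           C
  init         0.2062        1.64       3.031       2.413
  Δ            0.1394     0.09297     -0.1394     -0.1394
  eq           0.3456       1.733       2.892       2.274
  solve Keq expr → x = -0.04648; check Q = 2291
Then remove 0.07147 M of G.
Step 2:
                    G           J           X           C
  init         0.2742       1.733       2.892       2.274
  Δ           0.05285     0.03523    -0.05285    -0.05285
  eq            0.327       1.768       2.839       2.221
  solve Keq expr → x = -0.01762; check Q = 2291
Then remove 1.022 M of X.
Step 3:
                    G           J           X           C
  init          0.327       1.768       1.817       2.221
  Δ          -0.09245    -0.06163     0.09245     0.09245
  eq           0.2346       1.707       1.909       2.313
  solve Keq expr → x = 0.03082; check Q = 2291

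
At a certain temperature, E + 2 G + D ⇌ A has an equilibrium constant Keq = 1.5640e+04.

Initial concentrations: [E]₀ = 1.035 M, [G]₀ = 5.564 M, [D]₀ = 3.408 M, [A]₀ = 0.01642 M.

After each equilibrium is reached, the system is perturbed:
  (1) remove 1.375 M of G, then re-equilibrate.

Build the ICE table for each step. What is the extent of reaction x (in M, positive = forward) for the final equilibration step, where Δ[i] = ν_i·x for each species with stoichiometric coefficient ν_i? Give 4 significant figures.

x = -3.9886e-06 M

Q₀ = 1.5037e-04 vs Keq = 1.5640e+04 ⇒ Q<K, forward
Step 1:
                   E          G          D          A
  Initial      1.035      5.564      3.408    0.01642
  Change      -1.035      -2.07     -1.035      1.035
  Equil   2.3206e-06      3.494      2.373      1.051
  solve Keq expr → x = 1.035; check Q = 1.5640e+04
Then remove 1.375 M of G.
Step 2:
                   E          G          D          A
  Initial 2.3206e-06      2.119      2.373      1.051
  Change  3.9886e-06 7.9772e-06 3.9886e-06 -3.9886e-06
  Equil   6.3092e-06      2.119      2.373      1.051
  solve Keq expr → x = -3.9886e-06; check Q = 1.5640e+04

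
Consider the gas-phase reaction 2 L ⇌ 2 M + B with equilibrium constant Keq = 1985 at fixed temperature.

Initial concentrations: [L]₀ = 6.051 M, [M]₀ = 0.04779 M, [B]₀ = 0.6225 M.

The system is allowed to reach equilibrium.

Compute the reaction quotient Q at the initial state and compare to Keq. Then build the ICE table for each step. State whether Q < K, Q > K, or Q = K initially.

Q₀ = 3.8829e-05 vs Keq = 1985 ⇒ Q<K, forward
Step 1:
                    L           M           B
  Initial       6.051     0.04779      0.6225
  Change       -5.804       5.804       2.902
  Equil        0.2466       5.852       3.525
  solve Keq expr → x = 2.902; check Q = 1985

Q₀ = 3.8829e-05; Q < K (proceeds forward)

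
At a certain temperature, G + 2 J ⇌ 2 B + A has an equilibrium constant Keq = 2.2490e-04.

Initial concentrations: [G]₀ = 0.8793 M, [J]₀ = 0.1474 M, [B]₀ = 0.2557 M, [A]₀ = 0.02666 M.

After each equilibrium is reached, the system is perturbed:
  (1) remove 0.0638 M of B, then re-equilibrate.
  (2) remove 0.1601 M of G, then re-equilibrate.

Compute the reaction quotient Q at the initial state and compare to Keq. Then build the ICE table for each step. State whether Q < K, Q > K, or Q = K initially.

Q₀ = 0.09124 vs Keq = 2.2490e-04 ⇒ Q>K, reverse
Step 1:
                    G           J           B           A
  Initial      0.8793      0.1474      0.2557     0.02666
  Change      0.02646     0.05292    -0.05292    -0.02646
  Equil        0.9058      0.2003      0.2028  1.9880e-04
  solve Keq expr → x = -0.02646; check Q = 2.2490e-04
Then remove 0.0638 M of B.
Step 2:
                    G           J           B           A
  Initial      0.9058      0.2003       0.139  1.9880e-04
  Change  -2.1981e-04 -4.3963e-04  4.3963e-04  2.1981e-04
  Equil        0.9055      0.1999      0.1394  4.1862e-04
  solve Keq expr → x = 2.1981e-04; check Q = 2.2490e-04
Then remove 0.1601 M of G.
Step 3:
                    G           J           B           A
  Initial      0.7454      0.1999      0.1394  4.1862e-04
  Change   7.2754e-05  1.4551e-04 -1.4551e-04 -7.2754e-05
  Equil        0.7455         0.2      0.1393  3.4586e-04
  solve Keq expr → x = -7.2754e-05; check Q = 2.2490e-04

Q₀ = 0.09124; Q > K (proceeds reverse)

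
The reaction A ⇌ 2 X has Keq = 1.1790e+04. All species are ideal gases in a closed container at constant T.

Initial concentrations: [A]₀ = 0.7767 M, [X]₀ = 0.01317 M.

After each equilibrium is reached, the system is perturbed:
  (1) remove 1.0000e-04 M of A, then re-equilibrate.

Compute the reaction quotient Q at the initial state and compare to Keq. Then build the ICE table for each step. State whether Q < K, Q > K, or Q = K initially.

Q₀ = 2.2332e-04 vs Keq = 1.1790e+04 ⇒ Q<K, forward
Step 1:
                   A          X
  I           0.7767    0.01317
  C          -0.7765      1.553
  E       2.0804e-04      1.566
  solve Keq expr → x = 0.7765; check Q = 1.1790e+04
Then remove 1.0000e-04 M of A.
Step 2:
                   A          X
  I       1.0804e-04      1.566
  C       9.9947e-05 -1.9989e-04
  E       2.0799e-04      1.566
  solve Keq expr → x = -9.9947e-05; check Q = 1.1790e+04

Q₀ = 2.2332e-04; Q < K (proceeds forward)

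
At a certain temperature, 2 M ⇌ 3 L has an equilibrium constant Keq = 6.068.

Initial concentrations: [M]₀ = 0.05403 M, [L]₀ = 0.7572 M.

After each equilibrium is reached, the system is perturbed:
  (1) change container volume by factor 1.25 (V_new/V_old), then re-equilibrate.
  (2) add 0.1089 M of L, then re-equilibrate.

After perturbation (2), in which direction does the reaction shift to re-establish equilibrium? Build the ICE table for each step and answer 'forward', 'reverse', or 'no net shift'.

Q₀ = 148.7 vs Keq = 6.068 ⇒ Q>K, reverse
Step 1:
                   M          L
  Initial    0.05403     0.7572
  Change      0.1224    -0.1835
  Equil       0.1764     0.5737
  solve Keq expr → x = -0.06118; check Q = 6.068
Then change container volume by factor 1.25 (V_new/V_old).
Step 2:
                   M          L
  Initial     0.1411     0.4589
  Change   -0.009177    0.01376
  Equil       0.1319     0.4727
  solve Keq expr → x = 0.004588; check Q = 6.068
Then add 0.1089 M of L.
Step 3:
                   M          L
  Initial     0.1319     0.5816
  Change     0.02858   -0.04288
  Equil       0.1605     0.5387
  solve Keq expr → x = -0.01429; check Q = 6.068

Direction: reverse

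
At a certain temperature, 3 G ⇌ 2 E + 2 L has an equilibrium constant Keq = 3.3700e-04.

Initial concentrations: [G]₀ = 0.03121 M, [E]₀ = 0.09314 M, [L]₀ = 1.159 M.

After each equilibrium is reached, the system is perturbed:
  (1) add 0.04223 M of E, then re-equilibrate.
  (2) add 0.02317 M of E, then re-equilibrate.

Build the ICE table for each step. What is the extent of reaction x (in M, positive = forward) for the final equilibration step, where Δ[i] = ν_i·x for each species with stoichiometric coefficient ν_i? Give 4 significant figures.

x = -0.01133 M

Q₀ = 383.3 vs Keq = 3.3700e-04 ⇒ Q>K, reverse
Step 1:
                  G         E         L
  I         0.03121   0.09314     1.159
  C          0.1379  -0.09194  -0.09194
  E          0.1691  0.001197     1.067
  solve Keq expr → x = -0.04597; check Q = 3.3700e-04
Then add 0.04223 M of E.
Step 2:
                  G         E         L
  I          0.1691   0.04343     1.067
  C         0.06215  -0.04144  -0.04144
  E          0.2313  0.001991     1.026
  solve Keq expr → x = -0.02072; check Q = 3.3700e-04
Then add 0.02317 M of E.
Step 3:
                  G         E         L
  I          0.2313   0.02516     1.026
  C         0.03399  -0.02266  -0.02266
  E          0.2653  0.002501     1.003
  solve Keq expr → x = -0.01133; check Q = 3.3700e-04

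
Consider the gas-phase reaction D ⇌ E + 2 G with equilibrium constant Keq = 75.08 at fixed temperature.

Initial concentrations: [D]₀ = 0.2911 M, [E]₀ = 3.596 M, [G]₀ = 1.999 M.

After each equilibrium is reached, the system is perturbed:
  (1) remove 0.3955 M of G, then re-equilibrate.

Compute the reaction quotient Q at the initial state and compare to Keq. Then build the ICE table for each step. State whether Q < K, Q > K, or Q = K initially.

Q₀ = 49.36 vs Keq = 75.08 ⇒ Q<K, forward
Step 1:
                  D         E         G
  Initial    0.2911     3.596     1.999
  Change   -0.06844   0.06844    0.1369
  Equil      0.2227     3.664     2.136
  solve Keq expr → x = 0.06844; check Q = 75.08
Then remove 0.3955 M of G.
Step 2:
                  D         E         G
  Initial    0.2227     3.664      1.74
  Change   -0.05361   0.05361    0.1072
  Equil       0.169     3.718     1.848
  solve Keq expr → x = 0.05361; check Q = 75.08

Q₀ = 49.36; Q < K (proceeds forward)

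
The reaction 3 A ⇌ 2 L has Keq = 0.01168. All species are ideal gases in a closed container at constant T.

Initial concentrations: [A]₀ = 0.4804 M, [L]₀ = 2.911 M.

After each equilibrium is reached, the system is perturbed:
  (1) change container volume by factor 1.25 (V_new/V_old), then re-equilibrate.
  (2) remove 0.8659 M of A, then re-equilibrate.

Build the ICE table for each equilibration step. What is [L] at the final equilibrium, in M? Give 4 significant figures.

[L]_eq = 0.4034 M

Q₀ = 76.43 vs Keq = 0.01168 ⇒ Q>K, reverse
Step 1:
                   A          L
  init        0.4804      2.911
  Δ            3.215     -2.143
  eq           3.695     0.7677
  solve Keq expr → x = -1.072; check Q = 0.01168
Then change container volume by factor 1.25 (V_new/V_old).
Step 2:
                   A          L
  init         2.956     0.6142
  Δ          0.06847   -0.04565
  eq           3.025     0.5685
  solve Keq expr → x = -0.02282; check Q = 0.01168
Then remove 0.8659 M of A.
Step 3:
                   A          L
  init         2.159     0.5685
  Δ           0.2476    -0.1651
  eq           2.406     0.4034
  solve Keq expr → x = -0.08254; check Q = 0.01168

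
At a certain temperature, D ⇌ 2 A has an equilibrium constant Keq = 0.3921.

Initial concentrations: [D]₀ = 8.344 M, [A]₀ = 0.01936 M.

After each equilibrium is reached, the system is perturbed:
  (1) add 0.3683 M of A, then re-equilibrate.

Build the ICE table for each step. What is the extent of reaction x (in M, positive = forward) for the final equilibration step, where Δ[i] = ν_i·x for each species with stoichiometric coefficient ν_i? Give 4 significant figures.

Q₀ = 4.4920e-05 vs Keq = 0.3921 ⇒ Q<K, forward
Step 1:
                  D         A
  Initial     8.344   0.01936
  Change    -0.8475     1.695
  Equil       7.496     1.714
  solve Keq expr → x = 0.8475; check Q = 0.3921
Then add 0.3683 M of A.
Step 2:
                  D         A
  Initial     7.496     2.083
  Change     0.1742   -0.3485
  Equil       7.671     1.734
  solve Keq expr → x = -0.1742; check Q = 0.3921

x = -0.1742 M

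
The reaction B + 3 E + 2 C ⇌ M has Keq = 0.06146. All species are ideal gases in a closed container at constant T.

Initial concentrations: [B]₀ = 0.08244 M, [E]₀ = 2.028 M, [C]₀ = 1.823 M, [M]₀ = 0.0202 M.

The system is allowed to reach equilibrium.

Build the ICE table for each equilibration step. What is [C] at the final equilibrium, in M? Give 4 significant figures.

Q₀ = 0.00884 vs Keq = 0.06146 ⇒ Q<K, forward
Step 1:
                   B          E          C          M
  Initial    0.08244      2.028      1.823     0.0202
  Change    -0.03809    -0.1143   -0.07618    0.03809
  Equil      0.04435      1.914      1.747    0.05829
  solve Keq expr → x = 0.03809; check Q = 0.06146

[C]_eq = 1.747 M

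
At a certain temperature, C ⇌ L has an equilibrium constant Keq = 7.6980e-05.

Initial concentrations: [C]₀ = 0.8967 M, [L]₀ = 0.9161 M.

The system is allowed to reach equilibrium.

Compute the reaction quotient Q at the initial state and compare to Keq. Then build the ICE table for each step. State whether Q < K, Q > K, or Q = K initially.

Q₀ = 1.022 vs Keq = 7.6980e-05 ⇒ Q>K, reverse
Step 1:
                   C          L
  init        0.8967     0.9161
  Δ            0.916     -0.916
  eq           1.813 1.3954e-04
  solve Keq expr → x = -0.916; check Q = 7.6980e-05

Q₀ = 1.022; Q > K (proceeds reverse)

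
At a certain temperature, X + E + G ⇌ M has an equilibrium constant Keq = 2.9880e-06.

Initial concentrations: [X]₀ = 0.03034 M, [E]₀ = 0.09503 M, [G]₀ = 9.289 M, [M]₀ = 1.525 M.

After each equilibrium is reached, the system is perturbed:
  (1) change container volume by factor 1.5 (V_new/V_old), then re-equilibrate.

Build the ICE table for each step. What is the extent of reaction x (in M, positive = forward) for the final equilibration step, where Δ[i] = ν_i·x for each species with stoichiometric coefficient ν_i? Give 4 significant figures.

Q₀ = 56.94 vs Keq = 2.9880e-06 ⇒ Q>K, reverse
Step 1:
                  X         E         G         M
  I         0.03034   0.09503     9.289     1.525
  C           1.525     1.525     1.525    -1.525
  E           1.555      1.62     10.81 8.1408e-05
  solve Keq expr → x = -1.525; check Q = 2.9880e-06
Then change container volume by factor 1.5 (V_new/V_old).
Step 2:
                  X         E         G         M
  I           1.037      1.08     7.209 5.4272e-05
  C       3.0150e-05 3.0150e-05 3.0150e-05 -3.0150e-05
  E           1.037      1.08     7.209 2.4122e-05
  solve Keq expr → x = -3.0150e-05; check Q = 2.9880e-06

x = -3.0150e-05 M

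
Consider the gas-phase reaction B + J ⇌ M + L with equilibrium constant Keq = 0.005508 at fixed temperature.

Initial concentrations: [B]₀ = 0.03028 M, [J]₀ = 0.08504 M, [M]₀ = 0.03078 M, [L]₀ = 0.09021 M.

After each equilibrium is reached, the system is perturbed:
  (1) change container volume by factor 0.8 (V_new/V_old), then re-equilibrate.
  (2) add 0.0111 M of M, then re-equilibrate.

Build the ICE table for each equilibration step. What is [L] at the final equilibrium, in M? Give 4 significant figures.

Q₀ = 1.078 vs Keq = 0.005508 ⇒ Q>K, reverse
Step 1:
                    B           J           M           L
  Initial     0.03028     0.08504     0.03078     0.09021
  Change      0.03014     0.03014    -0.03014    -0.03014
  Equil       0.06042      0.1152  6.3816e-04     0.06007
  solve Keq expr → x = -0.03014; check Q = 0.005508
Then change container volume by factor 0.8 (V_new/V_old).
Step 2:
                    B           J           M           L
  Initial     0.07553       0.144  7.9770e-04     0.07509
  Change            0           0           0           0
  Equil       0.07553       0.144  7.9770e-04     0.07509
  solve Keq expr → x = 0; check Q = 0.005508
Then add 0.0111 M of M.
Step 3:
                    B           J           M           L
  Initial     0.07553       0.144      0.0119     0.07509
  Change      0.01075     0.01075    -0.01075    -0.01075
  Equil       0.08628      0.1547    0.001143     0.06433
  solve Keq expr → x = -0.01075; check Q = 0.005508

[L]_eq = 0.06433 M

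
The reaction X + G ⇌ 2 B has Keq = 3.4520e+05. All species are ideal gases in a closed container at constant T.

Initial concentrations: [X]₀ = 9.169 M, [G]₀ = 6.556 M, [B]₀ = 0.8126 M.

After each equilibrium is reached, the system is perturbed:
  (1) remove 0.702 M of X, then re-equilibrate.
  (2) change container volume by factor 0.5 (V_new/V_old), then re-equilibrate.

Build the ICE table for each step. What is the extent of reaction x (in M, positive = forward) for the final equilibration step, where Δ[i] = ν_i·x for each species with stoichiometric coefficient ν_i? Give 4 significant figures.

Q₀ = 0.01098 vs Keq = 3.4520e+05 ⇒ Q<K, forward
Step 1:
                   X          G          B
  init         9.169      6.556     0.8126
  Δ           -6.556     -6.556      13.11
  eq           2.613 2.1493e-04      13.92
  solve Keq expr → x = 6.556; check Q = 3.4520e+05
Then remove 0.702 M of X.
Step 2:
                   X          G          B
  init         1.911 2.1493e-04      13.92
  Δ       7.8925e-05 7.8925e-05 -1.5785e-04
  eq           1.911 2.9385e-04      13.92
  solve Keq expr → x = -7.8925e-05; check Q = 3.4520e+05
Then change container volume by factor 0.5 (V_new/V_old).
Step 3:
                   X          G          B
  init         3.823 5.8771e-04      27.85
  Δ                0          0          0
  eq           3.823 5.8771e-04      27.85
  solve Keq expr → x = 0; check Q = 3.4520e+05

x = 0 M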